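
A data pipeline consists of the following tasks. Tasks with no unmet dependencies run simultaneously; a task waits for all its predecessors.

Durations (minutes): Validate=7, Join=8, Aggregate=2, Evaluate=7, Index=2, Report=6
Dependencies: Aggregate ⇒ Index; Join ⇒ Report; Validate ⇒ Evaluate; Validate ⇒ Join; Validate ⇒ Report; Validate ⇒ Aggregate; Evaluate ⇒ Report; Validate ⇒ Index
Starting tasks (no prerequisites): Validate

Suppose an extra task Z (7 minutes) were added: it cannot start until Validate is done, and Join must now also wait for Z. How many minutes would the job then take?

28

Originally the job takes 21 minutes.
With Z inserted, Join now waits for max(Validate, Z).
New critical path: Validate→Z→Join→Report = 7+7+8+6 = 28 ⇒ 28 minutes.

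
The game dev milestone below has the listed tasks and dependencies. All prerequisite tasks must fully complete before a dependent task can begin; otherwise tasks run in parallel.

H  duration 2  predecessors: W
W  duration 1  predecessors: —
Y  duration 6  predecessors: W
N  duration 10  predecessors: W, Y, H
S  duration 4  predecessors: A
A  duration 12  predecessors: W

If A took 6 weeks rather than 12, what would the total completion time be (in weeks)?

The binding path is W→A→S = 1+12+4 = 17; finish at 17 weeks.
A lies on that path, so at 6 weeks the path becomes 11 weeks.
Now W→Y→N = 1+6+10 = 17 is longest, so the finish becomes 17 weeks.

17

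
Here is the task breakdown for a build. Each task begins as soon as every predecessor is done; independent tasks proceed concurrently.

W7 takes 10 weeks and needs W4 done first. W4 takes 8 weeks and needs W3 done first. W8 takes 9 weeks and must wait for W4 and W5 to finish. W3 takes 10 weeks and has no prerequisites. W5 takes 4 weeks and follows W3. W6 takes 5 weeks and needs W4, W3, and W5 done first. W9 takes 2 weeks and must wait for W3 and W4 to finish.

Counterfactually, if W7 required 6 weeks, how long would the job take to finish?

Actual critical path: W3→W4→W7 = 10+8+10 = 28 ⇒ 28 weeks.
W7 is on the critical path; changing it to 6 makes that path 24 weeks.
The binding chain switches to W3→W4→W8 = 10+8+9 = 27; finish 27 weeks.

27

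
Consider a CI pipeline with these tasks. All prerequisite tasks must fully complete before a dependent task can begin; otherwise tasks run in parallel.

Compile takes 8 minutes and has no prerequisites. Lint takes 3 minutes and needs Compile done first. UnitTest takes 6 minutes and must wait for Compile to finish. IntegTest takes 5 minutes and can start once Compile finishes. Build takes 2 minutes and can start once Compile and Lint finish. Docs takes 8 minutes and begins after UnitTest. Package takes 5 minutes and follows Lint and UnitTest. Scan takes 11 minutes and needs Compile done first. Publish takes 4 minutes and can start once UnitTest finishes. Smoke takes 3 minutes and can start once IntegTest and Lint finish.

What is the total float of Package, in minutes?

3

The longest chain is Compile→UnitTest→Docs = 8+6+8 = 22; overall finish 22 minutes.
The longest chain containing Package totals 19 minutes.
So Package can slip 22 − 19 = 3 minutes.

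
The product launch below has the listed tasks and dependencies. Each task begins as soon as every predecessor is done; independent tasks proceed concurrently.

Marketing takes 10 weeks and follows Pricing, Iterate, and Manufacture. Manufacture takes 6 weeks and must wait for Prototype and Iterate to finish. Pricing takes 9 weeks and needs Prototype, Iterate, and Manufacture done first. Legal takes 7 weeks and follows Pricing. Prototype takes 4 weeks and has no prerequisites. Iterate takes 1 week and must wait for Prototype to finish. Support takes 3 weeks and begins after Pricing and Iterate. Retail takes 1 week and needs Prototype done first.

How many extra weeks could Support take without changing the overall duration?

7

Prototype→Iterate→Manufacture→Pricing→Marketing = 4+1+6+9+10 = 30 sets the makespan at 30 weeks.
Support finishes as early as 23 and must finish by 30.
Float = 30 − 23 = 7.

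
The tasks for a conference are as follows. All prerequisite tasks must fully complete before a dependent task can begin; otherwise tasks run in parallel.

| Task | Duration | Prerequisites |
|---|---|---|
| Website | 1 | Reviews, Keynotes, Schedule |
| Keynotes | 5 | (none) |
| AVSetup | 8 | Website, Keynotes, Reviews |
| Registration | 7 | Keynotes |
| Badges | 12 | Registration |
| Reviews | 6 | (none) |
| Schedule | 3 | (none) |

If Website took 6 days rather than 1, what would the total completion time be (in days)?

24

Actual critical path: Keynotes→Registration→Badges = 5+7+12 = 24 ⇒ 24 days.
Website is off the critical path — its longest chain is 15 days, giving 9 of slack.
The critical path is still Keynotes→Registration→Badges; finish is now 24 days.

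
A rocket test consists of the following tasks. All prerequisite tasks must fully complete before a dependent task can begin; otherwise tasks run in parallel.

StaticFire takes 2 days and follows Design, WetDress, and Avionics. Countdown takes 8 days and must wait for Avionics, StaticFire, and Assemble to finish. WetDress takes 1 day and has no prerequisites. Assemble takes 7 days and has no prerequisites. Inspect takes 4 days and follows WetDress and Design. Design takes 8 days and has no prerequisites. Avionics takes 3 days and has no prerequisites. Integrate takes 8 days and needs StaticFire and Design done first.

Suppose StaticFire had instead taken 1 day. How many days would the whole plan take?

17

Critical path before the change: Design→StaticFire→Integrate = 8+2+8 = 18 giving 18 days.
StaticFire is on the critical path; changing it to 1 makes that path 17 days.
No other chain overtakes it, so the finish is 17 days.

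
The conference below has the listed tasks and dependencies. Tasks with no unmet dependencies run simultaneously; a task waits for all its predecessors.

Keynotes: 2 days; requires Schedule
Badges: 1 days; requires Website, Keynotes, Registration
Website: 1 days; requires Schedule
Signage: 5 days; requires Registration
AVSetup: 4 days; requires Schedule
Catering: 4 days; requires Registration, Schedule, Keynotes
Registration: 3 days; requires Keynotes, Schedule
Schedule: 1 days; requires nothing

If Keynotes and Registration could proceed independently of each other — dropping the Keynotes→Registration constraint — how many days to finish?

With the dependency in place, Schedule→Keynotes→Registration→Signage = 1+2+3+5 = 11 sets the finish at 11 days.
Without Keynotes→Registration, Registration's earliest start moves from 3 to 1.
After: Schedule→Registration→Signage = 1+3+5 = 9 → 9 days.

9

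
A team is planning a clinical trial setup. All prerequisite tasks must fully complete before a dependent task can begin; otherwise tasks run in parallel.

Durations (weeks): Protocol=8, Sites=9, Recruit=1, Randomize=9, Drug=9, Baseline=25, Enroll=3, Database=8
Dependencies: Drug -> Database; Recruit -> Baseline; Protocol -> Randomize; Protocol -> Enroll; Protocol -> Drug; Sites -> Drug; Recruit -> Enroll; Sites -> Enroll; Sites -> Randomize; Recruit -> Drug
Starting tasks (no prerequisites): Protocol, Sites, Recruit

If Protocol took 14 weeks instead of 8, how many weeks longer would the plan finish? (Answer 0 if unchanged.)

5

Actual critical path: Sites→Drug→Database = 9+9+8 = 26 ⇒ 26 weeks.
The longest path through Protocol is only 25 weeks, so Protocol has float 1.
Now Protocol→Drug→Database = 14+9+8 = 31 is longest, so the finish becomes 31 weeks.
Change in finish: 31 − 26 = +5 weeks.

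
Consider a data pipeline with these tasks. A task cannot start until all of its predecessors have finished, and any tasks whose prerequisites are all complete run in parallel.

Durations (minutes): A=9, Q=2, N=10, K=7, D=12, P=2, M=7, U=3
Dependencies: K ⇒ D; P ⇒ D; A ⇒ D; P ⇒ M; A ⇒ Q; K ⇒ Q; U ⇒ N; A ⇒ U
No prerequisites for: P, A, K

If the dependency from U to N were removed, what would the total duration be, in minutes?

21

Before: longest chain A→U→N = 9+3+10 = 22, finish 22.
Without U→N, N's earliest start moves from 12 to 0.
After: A→D = 9+12 = 21 → 21 minutes.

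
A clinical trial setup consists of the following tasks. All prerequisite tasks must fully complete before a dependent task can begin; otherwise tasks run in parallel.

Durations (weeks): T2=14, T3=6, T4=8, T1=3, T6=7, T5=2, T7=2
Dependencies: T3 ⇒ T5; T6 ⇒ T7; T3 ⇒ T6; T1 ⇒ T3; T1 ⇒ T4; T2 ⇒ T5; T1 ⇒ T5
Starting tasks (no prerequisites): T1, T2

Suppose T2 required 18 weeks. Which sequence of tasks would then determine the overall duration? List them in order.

Actual critical path: T1→T3→T6→T7 = 3+6+7+2 = 18 ⇒ 18 weeks.
T2 is off the critical path — its longest chain is 16 weeks, giving 2 of slack.
Now T2→T5 = 18+2 = 20 is longest, so the finish becomes 20 weeks.

T2, T5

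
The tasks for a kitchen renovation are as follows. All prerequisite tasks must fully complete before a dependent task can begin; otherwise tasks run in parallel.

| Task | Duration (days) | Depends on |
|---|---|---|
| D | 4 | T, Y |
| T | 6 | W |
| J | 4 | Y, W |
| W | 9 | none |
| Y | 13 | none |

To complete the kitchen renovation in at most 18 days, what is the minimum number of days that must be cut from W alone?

1

Current finish: 19 days; target: 18.
W is on every critical path, so each day cut from W cuts the finish by one (this holds down to a finish of 17).
Need 19 − 18 = 1 day off W → W becomes 8 days, finish becomes 18.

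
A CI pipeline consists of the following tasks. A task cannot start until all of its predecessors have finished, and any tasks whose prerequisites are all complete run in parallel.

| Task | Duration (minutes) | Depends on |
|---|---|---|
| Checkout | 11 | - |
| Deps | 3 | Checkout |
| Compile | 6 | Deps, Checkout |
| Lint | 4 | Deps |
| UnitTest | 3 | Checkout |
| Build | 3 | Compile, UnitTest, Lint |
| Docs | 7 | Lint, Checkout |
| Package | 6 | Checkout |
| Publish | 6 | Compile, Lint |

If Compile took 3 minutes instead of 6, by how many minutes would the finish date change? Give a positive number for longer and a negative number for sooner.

As given, the longest chain is Checkout→Deps→Compile→Publish = 11+3+6+6 = 26, so the finish is 26 minutes.
Compile is on the critical path; changing it to 3 makes that path 23 minutes.
New critical path: Checkout→Deps→Lint→Docs = 11+3+4+7 = 25 ⇒ 25 minutes.
Change in finish: 25 − 26 = -1 minutes.

-1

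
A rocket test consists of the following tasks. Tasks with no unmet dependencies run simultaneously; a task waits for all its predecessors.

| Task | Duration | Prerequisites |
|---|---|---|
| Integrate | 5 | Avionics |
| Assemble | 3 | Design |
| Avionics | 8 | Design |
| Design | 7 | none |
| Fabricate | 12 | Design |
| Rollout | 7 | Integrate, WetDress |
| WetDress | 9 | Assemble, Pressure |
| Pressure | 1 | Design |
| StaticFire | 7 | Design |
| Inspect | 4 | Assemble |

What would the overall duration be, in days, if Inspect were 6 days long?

As given, the longest chain is Design→Avionics→Integrate→Rollout = 7+8+5+7 = 27, so the finish is 27 days.
Inspect has 13 days of float (longest path through it is 14).
The critical path is still Design→Avionics→Integrate→Rollout; finish is now 27 days.

27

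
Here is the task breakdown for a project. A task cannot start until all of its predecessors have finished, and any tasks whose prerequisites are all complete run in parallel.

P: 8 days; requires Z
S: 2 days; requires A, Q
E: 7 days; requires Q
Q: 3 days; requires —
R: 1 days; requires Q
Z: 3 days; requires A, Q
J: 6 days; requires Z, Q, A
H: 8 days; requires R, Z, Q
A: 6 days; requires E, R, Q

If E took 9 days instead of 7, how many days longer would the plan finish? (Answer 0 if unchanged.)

Critical path before the change: Q→E→A→Z→P = 3+7+6+3+8 = 27 giving 27 days.
Since E is critical, the +2 change carries straight to that chain (now 29 days).
The critical path is still Q→E→A→Z→P; finish is now 29 days.
Change in finish: 29 − 27 = +2 days.

2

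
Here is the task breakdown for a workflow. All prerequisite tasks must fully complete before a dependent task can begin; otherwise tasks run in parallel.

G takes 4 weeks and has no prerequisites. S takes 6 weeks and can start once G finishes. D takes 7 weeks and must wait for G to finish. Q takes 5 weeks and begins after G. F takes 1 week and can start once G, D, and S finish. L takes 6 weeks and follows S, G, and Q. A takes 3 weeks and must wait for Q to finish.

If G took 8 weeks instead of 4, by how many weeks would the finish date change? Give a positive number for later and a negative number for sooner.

4

The binding path is G→S→L = 4+6+6 = 16; finish at 16 weeks.
G is on the critical path; changing it to 8 makes that path 20 weeks.
That remains the longest chain; total 20 weeks.
Change in finish: 20 − 16 = +4 weeks.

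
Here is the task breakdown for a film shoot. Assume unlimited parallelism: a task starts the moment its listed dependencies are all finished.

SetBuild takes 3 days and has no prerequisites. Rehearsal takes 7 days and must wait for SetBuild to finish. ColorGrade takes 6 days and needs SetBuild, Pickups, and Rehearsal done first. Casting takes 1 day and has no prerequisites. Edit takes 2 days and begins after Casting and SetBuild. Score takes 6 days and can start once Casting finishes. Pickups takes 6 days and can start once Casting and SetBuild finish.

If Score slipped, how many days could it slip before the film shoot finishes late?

9

SetBuild→Rehearsal→ColorGrade = 3+7+6 = 16 sets the makespan at 16 days.
Score finishes as early as 7 and must finish by 16.
So Score can slip 16 − 7 = 9 days.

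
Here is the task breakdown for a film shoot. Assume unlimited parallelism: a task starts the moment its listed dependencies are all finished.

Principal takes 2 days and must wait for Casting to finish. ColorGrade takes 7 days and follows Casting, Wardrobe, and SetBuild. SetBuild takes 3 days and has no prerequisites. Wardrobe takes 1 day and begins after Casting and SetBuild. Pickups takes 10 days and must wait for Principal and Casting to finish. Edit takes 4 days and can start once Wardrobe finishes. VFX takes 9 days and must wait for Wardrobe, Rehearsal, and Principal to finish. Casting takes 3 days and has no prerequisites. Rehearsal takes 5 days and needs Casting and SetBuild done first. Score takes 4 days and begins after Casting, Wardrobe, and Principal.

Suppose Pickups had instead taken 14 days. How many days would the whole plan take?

19

The binding path is Casting→Rehearsal→VFX = 3+5+9 = 17; finish at 17 days.
The longest path through Pickups is only 15 days, so Pickups has float 2.
Now Casting→Principal→Pickups = 3+2+14 = 19 is longest, so the finish becomes 19 days.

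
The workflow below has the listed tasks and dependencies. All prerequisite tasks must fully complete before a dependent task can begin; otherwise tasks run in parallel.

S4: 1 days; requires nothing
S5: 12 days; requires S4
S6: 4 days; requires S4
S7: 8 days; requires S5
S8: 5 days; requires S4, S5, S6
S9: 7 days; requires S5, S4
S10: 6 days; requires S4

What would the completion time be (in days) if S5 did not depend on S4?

20

Original critical path: S4→S5→S7 = 1+12+8 = 21 ⇒ 21 days.
Without S4→S5, S5's earliest start moves from 1 to 0.
After: S5→S7 = 12+8 = 20 → 20 days.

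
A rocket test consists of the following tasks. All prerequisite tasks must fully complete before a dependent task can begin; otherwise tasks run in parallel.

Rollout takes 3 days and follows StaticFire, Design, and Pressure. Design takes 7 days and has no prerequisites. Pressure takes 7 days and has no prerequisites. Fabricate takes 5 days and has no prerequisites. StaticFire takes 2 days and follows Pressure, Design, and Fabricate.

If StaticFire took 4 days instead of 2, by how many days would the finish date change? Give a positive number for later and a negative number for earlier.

2

As given, the longest chain is Design→StaticFire→Rollout = 7+2+3 = 12, so the finish is 12 days.
StaticFire lies on that path, so at 4 days the path becomes 14 days.
That remains the longest chain; total 14 days.
Change in finish: 14 − 12 = +2 days.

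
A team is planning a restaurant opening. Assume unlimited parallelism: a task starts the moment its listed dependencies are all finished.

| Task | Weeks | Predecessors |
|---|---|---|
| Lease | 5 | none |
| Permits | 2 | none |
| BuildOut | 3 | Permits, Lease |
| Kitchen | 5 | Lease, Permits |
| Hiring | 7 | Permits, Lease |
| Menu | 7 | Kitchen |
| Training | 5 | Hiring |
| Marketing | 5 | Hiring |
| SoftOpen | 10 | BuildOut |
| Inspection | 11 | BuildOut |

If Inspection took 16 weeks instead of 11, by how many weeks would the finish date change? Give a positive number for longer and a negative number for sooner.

5

Critical path before the change: Lease→BuildOut→Inspection = 5+3+11 = 19 giving 19 weeks.
Since Inspection is critical, the +5 change carries straight to that chain (now 24 weeks).
No other chain overtakes it, so the finish is 24 weeks.
Change in finish: 24 − 19 = +5 weeks.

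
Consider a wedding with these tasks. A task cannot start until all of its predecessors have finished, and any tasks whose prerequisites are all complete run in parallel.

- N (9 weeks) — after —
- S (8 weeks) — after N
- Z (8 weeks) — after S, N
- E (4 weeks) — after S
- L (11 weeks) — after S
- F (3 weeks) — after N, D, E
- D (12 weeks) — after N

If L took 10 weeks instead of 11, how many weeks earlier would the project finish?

1

As given, the longest chain is N→S→L = 9+8+11 = 28, so the finish is 28 weeks.
L lies on that path, so at 10 weeks the path becomes 27 weeks.
The critical path is still N→S→L; finish is now 27 weeks.
Change in finish: 27 − 28 = -1 weeks.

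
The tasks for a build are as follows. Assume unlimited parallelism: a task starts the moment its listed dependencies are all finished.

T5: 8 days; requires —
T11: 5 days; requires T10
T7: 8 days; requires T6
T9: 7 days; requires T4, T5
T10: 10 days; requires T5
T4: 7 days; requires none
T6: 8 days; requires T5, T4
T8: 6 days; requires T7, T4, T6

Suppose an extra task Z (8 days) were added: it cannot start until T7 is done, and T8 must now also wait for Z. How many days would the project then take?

Originally the project takes 30 days.
With Z inserted, T8 now waits for max(T7, T4, T6, Z).
New critical path: T5→T6→T7→Z→T8 = 8+8+8+8+6 = 38 ⇒ 38 days.

38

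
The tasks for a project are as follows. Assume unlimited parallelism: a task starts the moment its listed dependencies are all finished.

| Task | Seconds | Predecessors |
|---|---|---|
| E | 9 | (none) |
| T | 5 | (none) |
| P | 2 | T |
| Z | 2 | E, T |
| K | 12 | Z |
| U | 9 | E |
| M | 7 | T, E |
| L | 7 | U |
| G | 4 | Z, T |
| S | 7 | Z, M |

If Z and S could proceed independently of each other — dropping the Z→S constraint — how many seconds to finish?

Before: longest chain E→U→L = 9+9+7 = 25, finish 25.
Dropping Z→S doesn't change S's earliest start (16); another predecessor still binds.
New critical path: E→U→L = 9+9+7 = 25 ⇒ 25 seconds.

25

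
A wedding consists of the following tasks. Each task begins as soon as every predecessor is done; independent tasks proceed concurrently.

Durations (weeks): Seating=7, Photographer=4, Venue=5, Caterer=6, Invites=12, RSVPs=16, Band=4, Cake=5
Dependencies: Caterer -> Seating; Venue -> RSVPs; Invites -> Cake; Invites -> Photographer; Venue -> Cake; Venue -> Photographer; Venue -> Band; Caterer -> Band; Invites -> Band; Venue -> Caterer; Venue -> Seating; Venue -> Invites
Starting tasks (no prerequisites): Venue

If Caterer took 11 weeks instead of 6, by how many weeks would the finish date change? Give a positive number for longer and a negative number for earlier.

Critical path before the change: Venue→Invites→Cake = 5+12+5 = 22 giving 22 weeks.
Caterer is off the critical path — its longest chain is 18 weeks, giving 4 of slack.
Now Venue→Caterer→Seating = 5+11+7 = 23 is longest, so the finish becomes 23 weeks.
Change in finish: 23 − 22 = +1 weeks.

1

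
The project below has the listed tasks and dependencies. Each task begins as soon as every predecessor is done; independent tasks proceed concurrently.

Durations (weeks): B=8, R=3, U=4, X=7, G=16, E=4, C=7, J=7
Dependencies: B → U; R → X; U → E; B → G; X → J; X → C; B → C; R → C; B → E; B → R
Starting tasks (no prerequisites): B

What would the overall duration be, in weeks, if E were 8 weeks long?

25

Actual critical path: B→R→X→C = 8+3+7+7 = 25 ⇒ 25 weeks.
E is off the critical path — its longest chain is 16 weeks, giving 9 of slack.
No other chain overtakes it, so the finish is 25 weeks.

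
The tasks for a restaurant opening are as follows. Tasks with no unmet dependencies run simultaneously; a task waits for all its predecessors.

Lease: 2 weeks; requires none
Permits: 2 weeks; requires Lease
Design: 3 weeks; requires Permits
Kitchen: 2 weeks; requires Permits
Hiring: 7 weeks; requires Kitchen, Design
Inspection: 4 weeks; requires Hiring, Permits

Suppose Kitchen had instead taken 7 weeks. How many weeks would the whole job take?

As given, the longest chain is Lease→Permits→Design→Hiring→Inspection = 2+2+3+7+4 = 18, so the finish is 18 weeks.
Kitchen has 1 week of float (longest path through it is 17).
New critical path: Lease→Permits→Kitchen→Hiring→Inspection = 2+2+7+7+4 = 22 ⇒ 22 weeks.

22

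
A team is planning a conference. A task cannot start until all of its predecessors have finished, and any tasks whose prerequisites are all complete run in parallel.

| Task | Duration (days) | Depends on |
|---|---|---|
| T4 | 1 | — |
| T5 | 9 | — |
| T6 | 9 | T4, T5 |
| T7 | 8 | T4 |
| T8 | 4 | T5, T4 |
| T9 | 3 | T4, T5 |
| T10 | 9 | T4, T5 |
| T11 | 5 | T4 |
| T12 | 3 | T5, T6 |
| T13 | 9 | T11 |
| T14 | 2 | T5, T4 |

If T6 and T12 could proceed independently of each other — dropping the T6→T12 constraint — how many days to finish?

Original critical path: T5→T6→T12 = 9+9+3 = 21 ⇒ 21 days.
Without T6→T12, T12's earliest start moves from 18 to 9.
After: T5→T6 = 9+9 = 18 → 18 days.

18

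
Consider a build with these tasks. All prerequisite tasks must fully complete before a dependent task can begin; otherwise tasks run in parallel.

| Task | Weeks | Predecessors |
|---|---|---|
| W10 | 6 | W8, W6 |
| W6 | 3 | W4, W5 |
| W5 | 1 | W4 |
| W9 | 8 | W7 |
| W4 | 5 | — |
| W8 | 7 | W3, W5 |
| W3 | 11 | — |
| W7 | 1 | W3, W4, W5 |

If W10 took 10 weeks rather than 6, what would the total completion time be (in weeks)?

28

Baseline: W3→W8→W10 = 11+7+6 = 24 → 24 weeks.
W10 lies on that path, so at 10 weeks the path becomes 28 weeks.
The critical path is still W3→W8→W10; finish is now 28 weeks.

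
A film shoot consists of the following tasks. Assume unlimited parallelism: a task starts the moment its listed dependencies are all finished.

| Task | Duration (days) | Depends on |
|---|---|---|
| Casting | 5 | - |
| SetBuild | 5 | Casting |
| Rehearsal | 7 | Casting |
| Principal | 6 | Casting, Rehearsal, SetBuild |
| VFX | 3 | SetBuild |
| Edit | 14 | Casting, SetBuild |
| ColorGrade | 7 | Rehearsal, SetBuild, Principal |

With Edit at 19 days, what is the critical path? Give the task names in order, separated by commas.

Critical path before the change: Casting→Rehearsal→Principal→ColorGrade = 5+7+6+7 = 25 giving 25 days.
Edit has 1 day of float (longest path through it is 24).
The binding chain switches to Casting→SetBuild→Edit = 5+5+19 = 29; finish 29 days.

Casting, SetBuild, Edit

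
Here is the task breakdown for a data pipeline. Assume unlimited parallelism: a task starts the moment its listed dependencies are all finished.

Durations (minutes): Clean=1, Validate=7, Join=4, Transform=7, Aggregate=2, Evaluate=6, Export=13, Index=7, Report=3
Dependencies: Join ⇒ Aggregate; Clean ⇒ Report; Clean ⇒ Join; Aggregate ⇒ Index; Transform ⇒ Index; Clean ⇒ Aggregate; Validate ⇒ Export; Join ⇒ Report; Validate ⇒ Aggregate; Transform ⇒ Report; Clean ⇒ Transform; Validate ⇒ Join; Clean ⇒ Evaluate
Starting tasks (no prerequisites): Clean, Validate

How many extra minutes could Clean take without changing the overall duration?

Critical path: Validate→Join→Aggregate→Index = 7+4+2+7 = 20, so the finish is 20 minutes.
Clean finishes as early as 1 and must finish by 6.
Slack of Clean = 5 − 0 = 5 minutes.

5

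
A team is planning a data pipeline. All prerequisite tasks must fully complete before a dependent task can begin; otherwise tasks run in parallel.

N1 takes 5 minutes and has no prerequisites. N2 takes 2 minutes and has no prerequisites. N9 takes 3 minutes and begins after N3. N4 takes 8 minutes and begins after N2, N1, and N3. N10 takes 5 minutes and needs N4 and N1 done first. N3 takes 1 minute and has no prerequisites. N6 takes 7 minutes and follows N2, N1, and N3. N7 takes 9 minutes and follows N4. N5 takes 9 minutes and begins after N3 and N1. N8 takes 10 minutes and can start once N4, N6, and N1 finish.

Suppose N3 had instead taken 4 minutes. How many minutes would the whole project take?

23

As given, the longest chain is N1→N4→N8 = 5+8+10 = 23, so the finish is 23 minutes.
The longest path through N3 is only 19 minutes, so N3 has float 4.
That remains the longest chain; total 23 minutes.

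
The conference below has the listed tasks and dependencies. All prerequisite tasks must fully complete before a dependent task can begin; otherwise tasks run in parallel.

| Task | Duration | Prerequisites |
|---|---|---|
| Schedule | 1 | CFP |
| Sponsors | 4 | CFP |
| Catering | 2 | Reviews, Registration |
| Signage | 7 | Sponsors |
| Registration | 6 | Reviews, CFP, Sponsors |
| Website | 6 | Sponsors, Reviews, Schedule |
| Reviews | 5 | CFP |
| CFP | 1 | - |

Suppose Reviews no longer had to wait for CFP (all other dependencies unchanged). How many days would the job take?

13

Original critical path: CFP→Reviews→Registration→Catering = 1+5+6+2 = 14 ⇒ 14 days.
Without CFP→Reviews, Reviews's earliest start moves from 1 to 0.
New critical path: CFP→Sponsors→Registration→Catering = 1+4+6+2 = 13 ⇒ 13 days.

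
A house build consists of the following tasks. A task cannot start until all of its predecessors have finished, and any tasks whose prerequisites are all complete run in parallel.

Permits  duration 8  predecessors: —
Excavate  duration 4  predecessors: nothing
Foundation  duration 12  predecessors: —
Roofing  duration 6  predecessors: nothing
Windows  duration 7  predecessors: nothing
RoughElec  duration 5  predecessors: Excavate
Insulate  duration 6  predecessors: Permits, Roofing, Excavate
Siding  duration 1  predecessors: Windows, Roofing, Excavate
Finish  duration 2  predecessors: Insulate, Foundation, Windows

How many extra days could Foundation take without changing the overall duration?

2

Critical path: Permits→Insulate→Finish = 8+6+2 = 16, so the finish is 16 days.
Foundation finishes as early as 12 and must finish by 14.
So Foundation can slip 14 − 12 = 2 days.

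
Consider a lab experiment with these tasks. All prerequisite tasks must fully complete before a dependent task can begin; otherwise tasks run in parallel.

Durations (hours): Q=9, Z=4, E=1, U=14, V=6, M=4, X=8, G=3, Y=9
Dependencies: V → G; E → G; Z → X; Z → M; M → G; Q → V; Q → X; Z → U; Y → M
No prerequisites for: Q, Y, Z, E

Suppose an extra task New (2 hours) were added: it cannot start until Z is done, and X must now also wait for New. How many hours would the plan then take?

Originally the plan takes 18 hours.
With New inserted, X now waits for max(Z, Q, New).
New critical path: Q→V→G = 9+6+3 = 18 ⇒ 18 hours.

18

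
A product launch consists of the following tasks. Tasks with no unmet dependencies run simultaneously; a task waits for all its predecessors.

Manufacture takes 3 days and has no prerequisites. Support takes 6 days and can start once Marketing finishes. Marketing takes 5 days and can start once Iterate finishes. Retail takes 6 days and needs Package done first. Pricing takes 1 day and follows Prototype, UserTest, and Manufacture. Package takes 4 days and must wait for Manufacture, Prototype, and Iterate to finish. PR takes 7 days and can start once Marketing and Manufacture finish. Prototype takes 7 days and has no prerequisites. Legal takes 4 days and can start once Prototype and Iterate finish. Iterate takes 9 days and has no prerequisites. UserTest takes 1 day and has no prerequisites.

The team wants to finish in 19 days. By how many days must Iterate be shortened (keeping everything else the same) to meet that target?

Current finish: 21 days; target: 19.
Iterate is on every critical path, so each day cut from Iterate cuts the finish by one (this holds down to a finish of 17).
Need 21 − 19 = 2 days off Iterate → Iterate becomes 7 days, finish becomes 19.

2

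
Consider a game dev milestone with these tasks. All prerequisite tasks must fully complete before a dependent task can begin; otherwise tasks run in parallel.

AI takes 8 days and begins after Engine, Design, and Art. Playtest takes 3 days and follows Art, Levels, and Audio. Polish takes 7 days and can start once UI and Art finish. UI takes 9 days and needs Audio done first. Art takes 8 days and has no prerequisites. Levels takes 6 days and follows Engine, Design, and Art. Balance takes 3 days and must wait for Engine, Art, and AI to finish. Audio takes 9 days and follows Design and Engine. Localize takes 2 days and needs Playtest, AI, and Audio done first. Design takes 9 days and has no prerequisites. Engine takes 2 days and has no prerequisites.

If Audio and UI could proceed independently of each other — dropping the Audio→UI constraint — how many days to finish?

With the dependency in place, Design→Audio→UI→Polish = 9+9+9+7 = 34 sets the finish at 34 days.
Without Audio→UI, UI's earliest start moves from 18 to 0.
The longest chain is now Design→Audio→Playtest→Localize = 9+9+3+2 = 23, so the project takes 23 days.

23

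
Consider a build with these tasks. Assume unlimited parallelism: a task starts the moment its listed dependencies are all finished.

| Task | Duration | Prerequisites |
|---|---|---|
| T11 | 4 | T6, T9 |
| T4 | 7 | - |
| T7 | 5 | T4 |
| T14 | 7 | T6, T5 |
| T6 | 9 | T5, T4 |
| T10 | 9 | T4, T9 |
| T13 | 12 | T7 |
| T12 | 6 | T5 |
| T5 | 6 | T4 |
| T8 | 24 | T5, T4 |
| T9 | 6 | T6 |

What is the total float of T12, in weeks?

18

T4→T5→T6→T9→T10 = 7+6+9+6+9 = 37 sets the makespan at 37 weeks.
Longest path through T12: 19 weeks (earliest finish 19, latest finish 37).
So T12 can slip 37 − 19 = 18 weeks.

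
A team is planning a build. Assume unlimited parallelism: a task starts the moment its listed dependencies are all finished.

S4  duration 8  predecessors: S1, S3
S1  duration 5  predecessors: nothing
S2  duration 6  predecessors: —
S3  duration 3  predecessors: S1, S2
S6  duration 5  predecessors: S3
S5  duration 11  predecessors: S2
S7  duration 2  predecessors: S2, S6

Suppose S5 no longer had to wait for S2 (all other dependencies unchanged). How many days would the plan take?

Before: longest chain S2→S3→S4 = 6+3+8 = 17, finish 17.
Without S2→S5, S5's earliest start moves from 6 to 0.
New critical path: S2→S3→S4 = 6+3+8 = 17 ⇒ 17 days.

17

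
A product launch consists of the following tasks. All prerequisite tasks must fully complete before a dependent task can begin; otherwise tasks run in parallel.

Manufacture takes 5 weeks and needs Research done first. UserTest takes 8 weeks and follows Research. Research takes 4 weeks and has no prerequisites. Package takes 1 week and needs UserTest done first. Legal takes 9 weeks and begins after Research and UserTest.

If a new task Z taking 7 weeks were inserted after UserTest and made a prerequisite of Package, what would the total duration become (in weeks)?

Originally the schedule takes 21 weeks.
With Z inserted, Package now waits for max(UserTest, Z).
New critical path: Research→UserTest→Legal = 4+8+9 = 21 ⇒ 21 weeks.

21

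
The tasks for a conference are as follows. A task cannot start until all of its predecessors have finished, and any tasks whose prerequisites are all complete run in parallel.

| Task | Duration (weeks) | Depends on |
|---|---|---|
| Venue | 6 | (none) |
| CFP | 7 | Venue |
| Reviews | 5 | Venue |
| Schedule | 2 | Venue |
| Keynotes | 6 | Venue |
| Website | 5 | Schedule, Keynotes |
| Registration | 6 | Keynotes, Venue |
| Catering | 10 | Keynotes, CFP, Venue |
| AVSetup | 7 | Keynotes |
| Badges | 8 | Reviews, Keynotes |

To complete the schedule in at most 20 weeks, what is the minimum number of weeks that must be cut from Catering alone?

Current finish: 23 weeks; target: 20.
Catering is on every critical path, so each week cut from Catering cuts the finish by one (this holds down to a finish of 20).
Need 23 − 20 = 3 weeks off Catering → Catering becomes 7 weeks, finish becomes 20.

3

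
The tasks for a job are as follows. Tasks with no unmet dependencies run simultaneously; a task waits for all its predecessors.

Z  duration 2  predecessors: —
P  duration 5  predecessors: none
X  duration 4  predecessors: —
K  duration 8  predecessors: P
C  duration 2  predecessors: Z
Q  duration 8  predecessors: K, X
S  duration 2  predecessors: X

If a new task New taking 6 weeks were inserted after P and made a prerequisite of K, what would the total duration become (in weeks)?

Originally the project takes 21 weeks.
With New inserted, K now waits for max(P, New).
New critical path: P→New→K→Q = 5+6+8+8 = 27 ⇒ 27 weeks.

27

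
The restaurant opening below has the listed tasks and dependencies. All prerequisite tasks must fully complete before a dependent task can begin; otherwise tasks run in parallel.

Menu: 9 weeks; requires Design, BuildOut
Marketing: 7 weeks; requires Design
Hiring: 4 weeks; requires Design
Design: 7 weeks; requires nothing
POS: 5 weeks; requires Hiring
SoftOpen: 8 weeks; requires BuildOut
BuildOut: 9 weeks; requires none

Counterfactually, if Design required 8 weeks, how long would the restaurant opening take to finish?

Baseline: BuildOut→Menu = 9+9 = 18 → 18 weeks.
The longest path through Design is only 16 weeks, so Design has float 2.
That remains the longest chain; total 18 weeks.

18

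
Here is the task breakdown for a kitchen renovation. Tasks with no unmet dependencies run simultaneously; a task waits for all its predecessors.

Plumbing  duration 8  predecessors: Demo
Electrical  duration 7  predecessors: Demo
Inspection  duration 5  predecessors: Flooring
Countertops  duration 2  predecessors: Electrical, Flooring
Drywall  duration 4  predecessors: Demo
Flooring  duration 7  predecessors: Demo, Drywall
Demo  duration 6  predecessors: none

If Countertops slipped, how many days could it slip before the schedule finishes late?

3

Critical path: Demo→Drywall→Flooring→Inspection = 6+4+7+5 = 22, so the finish is 22 days.
The longest chain containing Countertops totals 19 days.
So Countertops can slip 22 − 19 = 3 days.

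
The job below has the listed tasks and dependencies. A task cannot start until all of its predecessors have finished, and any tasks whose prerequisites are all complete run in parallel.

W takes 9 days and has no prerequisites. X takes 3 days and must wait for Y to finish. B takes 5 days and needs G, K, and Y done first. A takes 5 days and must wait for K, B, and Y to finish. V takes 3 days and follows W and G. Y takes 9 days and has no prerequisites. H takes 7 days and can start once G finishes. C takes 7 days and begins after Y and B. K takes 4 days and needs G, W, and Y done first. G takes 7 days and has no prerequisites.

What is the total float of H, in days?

11

Y→K→B→C = 9+4+5+7 = 25 sets the makespan at 25 days.
H finishes as early as 14 and must finish by 25.
Float = 25 − 14 = 11.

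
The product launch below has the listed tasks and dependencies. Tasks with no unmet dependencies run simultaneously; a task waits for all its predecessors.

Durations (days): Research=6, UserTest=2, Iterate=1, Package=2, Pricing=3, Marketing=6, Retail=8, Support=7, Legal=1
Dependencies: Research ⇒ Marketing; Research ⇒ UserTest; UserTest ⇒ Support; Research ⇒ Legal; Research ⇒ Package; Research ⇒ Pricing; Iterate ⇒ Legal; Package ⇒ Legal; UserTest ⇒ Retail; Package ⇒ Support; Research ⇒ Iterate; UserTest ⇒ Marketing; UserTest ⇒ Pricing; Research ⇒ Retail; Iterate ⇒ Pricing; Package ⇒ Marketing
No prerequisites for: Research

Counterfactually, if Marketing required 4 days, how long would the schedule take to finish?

16

Critical path before the change: Research→UserTest→Retail = 6+2+8 = 16 giving 16 days.
Marketing is off the critical path — its longest chain is 14 days, giving 2 of slack.
No other chain overtakes it, so the finish is 16 days.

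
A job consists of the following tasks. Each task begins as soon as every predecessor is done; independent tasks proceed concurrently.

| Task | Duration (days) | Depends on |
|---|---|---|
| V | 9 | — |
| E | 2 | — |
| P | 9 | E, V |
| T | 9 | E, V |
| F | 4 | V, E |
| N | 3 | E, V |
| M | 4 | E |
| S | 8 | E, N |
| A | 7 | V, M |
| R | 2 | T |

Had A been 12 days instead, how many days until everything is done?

As given, the longest chain is V→T→R = 9+9+2 = 20, so the finish is 20 days.
A is off the critical path — its longest chain is 16 days, giving 4 of slack.
The binding chain switches to V→A = 9+12 = 21; finish 21 days.

21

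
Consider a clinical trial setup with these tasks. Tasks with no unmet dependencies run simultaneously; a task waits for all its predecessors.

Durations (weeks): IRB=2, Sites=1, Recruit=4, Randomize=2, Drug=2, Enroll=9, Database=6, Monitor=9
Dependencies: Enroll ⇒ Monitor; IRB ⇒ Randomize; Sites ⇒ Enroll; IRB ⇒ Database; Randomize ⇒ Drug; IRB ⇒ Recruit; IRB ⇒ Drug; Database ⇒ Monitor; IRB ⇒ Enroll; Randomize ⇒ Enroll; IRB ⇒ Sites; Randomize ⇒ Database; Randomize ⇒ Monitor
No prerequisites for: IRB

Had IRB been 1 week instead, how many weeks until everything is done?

Baseline: IRB→Randomize→Enroll→Monitor = 2+2+9+9 = 22 → 22 weeks.
Since IRB is critical, the -1 change carries straight to that chain (now 21 weeks).
The critical path is still IRB→Randomize→Enroll→Monitor; finish is now 21 weeks.

21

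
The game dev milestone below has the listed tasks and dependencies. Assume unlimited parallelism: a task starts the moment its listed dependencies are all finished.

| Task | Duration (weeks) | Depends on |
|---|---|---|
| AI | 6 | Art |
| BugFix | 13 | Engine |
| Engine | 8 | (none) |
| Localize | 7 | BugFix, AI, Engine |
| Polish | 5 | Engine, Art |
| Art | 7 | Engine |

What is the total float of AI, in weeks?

The longest chain is Engine→Art→AI→Localize = 8+7+6+7 = 28; overall finish 28 weeks.
Longest path through AI: 28 weeks (earliest finish 21, latest finish 21).
Float = 28 − 28 = 0.

0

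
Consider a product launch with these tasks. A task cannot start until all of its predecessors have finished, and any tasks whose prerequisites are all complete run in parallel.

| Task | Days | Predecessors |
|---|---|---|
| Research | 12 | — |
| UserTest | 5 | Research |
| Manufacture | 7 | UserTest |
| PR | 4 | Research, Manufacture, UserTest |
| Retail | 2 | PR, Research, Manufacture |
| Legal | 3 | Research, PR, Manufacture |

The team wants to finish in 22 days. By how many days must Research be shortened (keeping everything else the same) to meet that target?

9

Current finish: 31 days; target: 22.
Research is on every critical path, so each day cut from Research cuts the finish by one (this holds down to a finish of 20).
Need 31 − 22 = 9 days off Research → Research becomes 3 days, finish becomes 22.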